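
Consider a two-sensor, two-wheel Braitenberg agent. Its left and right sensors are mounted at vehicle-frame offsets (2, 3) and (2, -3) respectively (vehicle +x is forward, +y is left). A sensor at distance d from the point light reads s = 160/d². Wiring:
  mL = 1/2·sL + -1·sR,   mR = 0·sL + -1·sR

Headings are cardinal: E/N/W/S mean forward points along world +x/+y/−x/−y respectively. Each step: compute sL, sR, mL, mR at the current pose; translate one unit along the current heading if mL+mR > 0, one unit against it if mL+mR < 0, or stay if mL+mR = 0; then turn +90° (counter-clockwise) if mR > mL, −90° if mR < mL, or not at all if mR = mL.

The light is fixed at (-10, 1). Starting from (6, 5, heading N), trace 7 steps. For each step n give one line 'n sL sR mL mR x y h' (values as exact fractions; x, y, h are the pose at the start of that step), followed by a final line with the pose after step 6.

n=0: pose=(6,5,N); sL=32/41, sR=160/397; mL=-208/16277, mR=-160/397; mL+mR=-6768/16277 → advance -1; mR−mL=-16/41 → turn -1·90°
n=1: pose=(6,4,E); sL=4/9, sR=40/81; mL=-22/81, mR=-40/81; mL+mR=-62/81 → advance -1; mR−mL=-2/9 → turn -1·90°
n=2: pose=(5,4,S); sL=32/65, sR=32/29; mL=-1616/1885, mR=-32/29; mL+mR=-3696/1885 → advance -1; mR−mL=-16/65 → turn -1·90°
n=3: pose=(5,5,W); sL=16/17, sR=80/109; mL=-488/1853, mR=-80/109; mL+mR=-1848/1853 → advance -1; mR−mL=-8/17 → turn -1·90°
n=4: pose=(6,5,N); sL=32/41, sR=160/397; mL=-208/16277, mR=-160/397; mL+mR=-6768/16277 → advance -1; mR−mL=-16/41 → turn -1·90°
n=5: pose=(6,4,E); sL=4/9, sR=40/81; mL=-22/81, mR=-40/81; mL+mR=-62/81 → advance -1; mR−mL=-2/9 → turn -1·90°
n=6: pose=(5,4,S); sL=32/65, sR=32/29; mL=-1616/1885, mR=-32/29; mL+mR=-3696/1885 → advance -1; mR−mL=-16/65 → turn -1·90°

0 32/41 160/397 -208/16277 -160/397 6 5 N
1 4/9 40/81 -22/81 -40/81 6 4 E
2 32/65 32/29 -1616/1885 -32/29 5 4 S
3 16/17 80/109 -488/1853 -80/109 5 5 W
4 32/41 160/397 -208/16277 -160/397 6 5 N
5 4/9 40/81 -22/81 -40/81 6 4 E
6 32/65 32/29 -1616/1885 -32/29 5 4 S
final 5 5 W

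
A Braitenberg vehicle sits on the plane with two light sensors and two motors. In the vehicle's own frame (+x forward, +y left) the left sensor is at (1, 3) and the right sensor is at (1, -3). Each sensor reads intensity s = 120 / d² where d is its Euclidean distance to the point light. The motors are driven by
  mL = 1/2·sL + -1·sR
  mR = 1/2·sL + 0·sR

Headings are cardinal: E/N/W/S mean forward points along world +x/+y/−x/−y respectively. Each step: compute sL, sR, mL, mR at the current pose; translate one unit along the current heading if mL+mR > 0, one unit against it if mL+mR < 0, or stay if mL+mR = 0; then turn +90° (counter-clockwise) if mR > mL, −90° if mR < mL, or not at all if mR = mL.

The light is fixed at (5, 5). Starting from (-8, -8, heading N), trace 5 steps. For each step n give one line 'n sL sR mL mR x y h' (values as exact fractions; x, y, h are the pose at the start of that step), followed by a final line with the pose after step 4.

n=0: pose=(-8,-8,N); sL=3/10, sR=30/61; mL=-417/1220, mR=3/20; mL+mR=-117/610 → advance -1; mR−mL=30/61 → turn +1·90°
n=1: pose=(-8,-9,W); sL=24/97, sR=120/317; mL=-7836/30749, mR=12/97; mL+mR=-4032/30749 → advance -1; mR−mL=120/317 → turn +1·90°
n=2: pose=(-7,-9,S); sL=20/51, sR=4/15; mL=-6/85, mR=10/51; mL+mR=32/255 → advance +1; mR−mL=4/15 → turn +1·90°
n=3: pose=(-7,-10,E); sL=24/53, sR=24/89; mL=-204/4717, mR=12/53; mL+mR=864/4717 → advance +1; mR−mL=24/89 → turn +1·90°
n=4: pose=(-6,-10,N); sL=15/49, sR=6/13; mL=-393/1274, mR=15/98; mL+mR=-99/637 → advance -1; mR−mL=6/13 → turn +1·90°

0 3/10 30/61 -417/1220 3/20 -8 -8 N
1 24/97 120/317 -7836/30749 12/97 -8 -9 W
2 20/51 4/15 -6/85 10/51 -7 -9 S
3 24/53 24/89 -204/4717 12/53 -7 -10 E
4 15/49 6/13 -393/1274 15/98 -6 -10 N
final -6 -11 W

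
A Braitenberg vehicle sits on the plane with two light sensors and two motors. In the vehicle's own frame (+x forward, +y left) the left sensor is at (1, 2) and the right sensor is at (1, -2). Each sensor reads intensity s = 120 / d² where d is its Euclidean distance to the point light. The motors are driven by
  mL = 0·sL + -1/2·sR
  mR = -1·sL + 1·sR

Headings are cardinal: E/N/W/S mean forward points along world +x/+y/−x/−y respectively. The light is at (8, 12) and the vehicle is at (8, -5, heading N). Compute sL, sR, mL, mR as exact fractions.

left sensor world pos  = (6, -4); dL² = 260
right sensor world pos = (10, -4); dR² = 260
sL = 120/260 = 6/13
sR = 120/260 = 6/13
mL = 0·sL + -1/2·sR = -3/13
mR = -1·sL + 1·sR = 0

6/13 6/13 -3/13 0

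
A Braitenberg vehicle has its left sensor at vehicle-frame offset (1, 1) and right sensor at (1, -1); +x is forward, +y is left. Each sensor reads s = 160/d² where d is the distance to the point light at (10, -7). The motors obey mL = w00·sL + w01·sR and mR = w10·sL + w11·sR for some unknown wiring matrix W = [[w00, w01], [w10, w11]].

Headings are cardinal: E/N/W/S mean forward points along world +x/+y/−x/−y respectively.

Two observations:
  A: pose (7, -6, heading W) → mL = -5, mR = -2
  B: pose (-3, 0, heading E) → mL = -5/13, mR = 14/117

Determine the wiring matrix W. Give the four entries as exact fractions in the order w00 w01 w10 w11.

obs A: pose=(7,-6,W) → sL=10, sR=8, mL=-5, mR=-2
obs B: pose=(-3,0,E) → sL=10/13, sR=8/9, mL=-5/13, mR=14/117
sensor matrix S = [[10, 8], [10/13, 8/9]]; det S = 320/117
solve [mL_A; mL_B] = S·[w00; w01] and [mR_A; mR_B] = S·[w10; w11]:
  w00 = -1/2, w01 = 0, w10 = -1, w11 = 1

-1/2 0 -1 1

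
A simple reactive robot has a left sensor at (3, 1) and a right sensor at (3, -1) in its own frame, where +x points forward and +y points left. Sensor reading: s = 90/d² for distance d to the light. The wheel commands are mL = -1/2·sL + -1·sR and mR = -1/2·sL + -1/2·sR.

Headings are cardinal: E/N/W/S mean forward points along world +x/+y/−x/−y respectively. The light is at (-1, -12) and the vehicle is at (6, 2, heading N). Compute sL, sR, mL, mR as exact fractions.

18/65 90/353 -9027/22945 -6102/22945

left sensor world pos  = (5, 5); dL² = 325
right sensor world pos = (7, 5); dR² = 353
sL = 90/325 = 18/65
sR = 90/353 = 90/353
mL = -1/2·sL + -1·sR = -9027/22945
mR = -1/2·sL + -1/2·sR = -6102/22945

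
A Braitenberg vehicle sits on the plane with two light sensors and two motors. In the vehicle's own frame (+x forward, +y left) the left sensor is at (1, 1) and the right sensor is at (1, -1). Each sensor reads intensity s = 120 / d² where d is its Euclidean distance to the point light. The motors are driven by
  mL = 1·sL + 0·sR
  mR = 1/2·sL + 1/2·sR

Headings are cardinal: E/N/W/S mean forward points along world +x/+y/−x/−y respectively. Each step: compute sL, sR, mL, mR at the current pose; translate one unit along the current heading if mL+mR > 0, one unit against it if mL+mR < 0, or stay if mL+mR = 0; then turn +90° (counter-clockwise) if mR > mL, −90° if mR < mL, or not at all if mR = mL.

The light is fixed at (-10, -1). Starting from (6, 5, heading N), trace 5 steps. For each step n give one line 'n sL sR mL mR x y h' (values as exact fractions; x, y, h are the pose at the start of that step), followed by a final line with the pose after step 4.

0 60/137 60/169 60/137 9180/23153 6 5 N
1 120/353 24/65 120/353 8136/22945 6 6 E
2 3/8 30/97 3/8 531/1552 7 6 N
3 8/27 120/373 8/27 3112/10071 7 7 E
4 12/37 60/221 12/37 2436/8177 8 7 N
final 8 8 E

n=0: pose=(6,5,N); sL=60/137, sR=60/169; mL=60/137, mR=9180/23153; mL+mR=19320/23153 → advance +1; mR−mL=-960/23153 → turn -1·90°
n=1: pose=(6,6,E); sL=120/353, sR=24/65; mL=120/353, mR=8136/22945; mL+mR=15936/22945 → advance +1; mR−mL=336/22945 → turn +1·90°
n=2: pose=(7,6,N); sL=3/8, sR=30/97; mL=3/8, mR=531/1552; mL+mR=1113/1552 → advance +1; mR−mL=-51/1552 → turn -1·90°
n=3: pose=(7,7,E); sL=8/27, sR=120/373; mL=8/27, mR=3112/10071; mL+mR=2032/3357 → advance +1; mR−mL=128/10071 → turn +1·90°
n=4: pose=(8,7,N); sL=12/37, sR=60/221; mL=12/37, mR=2436/8177; mL+mR=5088/8177 → advance +1; mR−mL=-216/8177 → turn -1·90°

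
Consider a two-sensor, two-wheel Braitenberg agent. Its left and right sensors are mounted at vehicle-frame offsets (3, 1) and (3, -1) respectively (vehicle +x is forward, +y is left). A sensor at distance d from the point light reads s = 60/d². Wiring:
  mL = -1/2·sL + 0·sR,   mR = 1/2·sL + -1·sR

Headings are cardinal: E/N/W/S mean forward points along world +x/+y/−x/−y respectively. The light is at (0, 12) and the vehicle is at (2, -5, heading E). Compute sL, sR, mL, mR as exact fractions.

60/281 60/349 -30/281 -6390/98069

left sensor world pos  = (5, -4); dL² = 281
right sensor world pos = (5, -6); dR² = 349
sL = 60/281 = 60/281
sR = 60/349 = 60/349
mL = -1/2·sL + 0·sR = -30/281
mR = 1/2·sL + -1·sR = -6390/98069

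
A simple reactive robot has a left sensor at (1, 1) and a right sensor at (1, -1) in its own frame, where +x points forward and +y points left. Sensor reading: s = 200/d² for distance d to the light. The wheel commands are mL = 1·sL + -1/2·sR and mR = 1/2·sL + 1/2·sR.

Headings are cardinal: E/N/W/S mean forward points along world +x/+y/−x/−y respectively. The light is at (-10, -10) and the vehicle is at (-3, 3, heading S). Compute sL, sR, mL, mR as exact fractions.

25/26 10/9 95/234 485/468

left sensor world pos  = (-2, 2); dL² = 208
right sensor world pos = (-4, 2); dR² = 180
sL = 200/208 = 25/26
sR = 200/180 = 10/9
mL = 1·sL + -1/2·sR = 95/234
mR = 1/2·sL + 1/2·sR = 485/468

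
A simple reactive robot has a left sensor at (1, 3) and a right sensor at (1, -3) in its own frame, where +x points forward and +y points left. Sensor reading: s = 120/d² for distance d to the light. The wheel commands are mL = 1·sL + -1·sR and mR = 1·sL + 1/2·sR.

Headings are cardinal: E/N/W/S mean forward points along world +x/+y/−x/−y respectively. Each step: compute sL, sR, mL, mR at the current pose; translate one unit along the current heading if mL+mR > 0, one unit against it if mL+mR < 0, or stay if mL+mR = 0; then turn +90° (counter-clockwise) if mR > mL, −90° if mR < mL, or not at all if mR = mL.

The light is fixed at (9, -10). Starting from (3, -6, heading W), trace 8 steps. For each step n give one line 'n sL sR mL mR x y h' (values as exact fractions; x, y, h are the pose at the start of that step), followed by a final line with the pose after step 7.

n=0: pose=(3,-6,W); sL=12/5, sR=60/49; mL=288/245, mR=738/245; mL+mR=1026/245 → advance +1; mR−mL=90/49 → turn +1·90°
n=1: pose=(2,-6,S); sL=24/5, sR=120/109; mL=2016/545, mR=2916/545; mL+mR=4932/545 → advance +1; mR−mL=180/109 → turn +1·90°
n=2: pose=(2,-7,E); sL=5/3, sR=10/3; mL=-5/3, mR=10/3; mL+mR=5/3 → advance +1; mR−mL=5 → turn +1·90°
n=3: pose=(3,-7,N); sL=120/97, sR=24/5; mL=-1728/485, mR=1764/485; mL+mR=36/485 → advance +1; mR−mL=36/5 → turn +1·90°
n=4: pose=(3,-6,W); sL=12/5, sR=60/49; mL=288/245, mR=738/245; mL+mR=1026/245 → advance +1; mR−mL=90/49 → turn +1·90°
n=5: pose=(2,-6,S); sL=24/5, sR=120/109; mL=2016/545, mR=2916/545; mL+mR=4932/545 → advance +1; mR−mL=180/109 → turn +1·90°
n=6: pose=(2,-7,E); sL=5/3, sR=10/3; mL=-5/3, mR=10/3; mL+mR=5/3 → advance +1; mR−mL=5 → turn +1·90°
n=7: pose=(3,-7,N); sL=120/97, sR=24/5; mL=-1728/485, mR=1764/485; mL+mR=36/485 → advance +1; mR−mL=36/5 → turn +1·90°

0 12/5 60/49 288/245 738/245 3 -6 W
1 24/5 120/109 2016/545 2916/545 2 -6 S
2 5/3 10/3 -5/3 10/3 2 -7 E
3 120/97 24/5 -1728/485 1764/485 3 -7 N
4 12/5 60/49 288/245 738/245 3 -6 W
5 24/5 120/109 2016/545 2916/545 2 -6 S
6 5/3 10/3 -5/3 10/3 2 -7 E
7 120/97 24/5 -1728/485 1764/485 3 -7 N
final 3 -6 W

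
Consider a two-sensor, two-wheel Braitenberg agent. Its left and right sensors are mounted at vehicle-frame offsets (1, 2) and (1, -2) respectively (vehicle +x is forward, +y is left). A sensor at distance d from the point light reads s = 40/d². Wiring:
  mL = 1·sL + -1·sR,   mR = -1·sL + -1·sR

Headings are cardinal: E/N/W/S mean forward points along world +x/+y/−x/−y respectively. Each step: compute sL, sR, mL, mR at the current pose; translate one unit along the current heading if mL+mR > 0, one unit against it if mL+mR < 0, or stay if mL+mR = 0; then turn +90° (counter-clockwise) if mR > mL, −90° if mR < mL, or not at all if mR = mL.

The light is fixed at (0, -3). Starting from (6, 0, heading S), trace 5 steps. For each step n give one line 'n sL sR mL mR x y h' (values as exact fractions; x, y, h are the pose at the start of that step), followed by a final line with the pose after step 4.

0 10/17 2 -24/17 -44/17 6 0 S
1 40/29 40/61 1280/1769 -3600/1769 6 1 W
2 4/5 20/53 112/265 -312/265 7 1 N
3 40/89 8/13 -192/1157 -1232/1157 7 0 E
4 10/17 2 -24/17 -44/17 6 0 S
final 6 1 W

n=0: pose=(6,0,S); sL=10/17, sR=2; mL=-24/17, mR=-44/17; mL+mR=-4 → advance -1; mR−mL=-20/17 → turn -1·90°
n=1: pose=(6,1,W); sL=40/29, sR=40/61; mL=1280/1769, mR=-3600/1769; mL+mR=-80/61 → advance -1; mR−mL=-80/29 → turn -1·90°
n=2: pose=(7,1,N); sL=4/5, sR=20/53; mL=112/265, mR=-312/265; mL+mR=-40/53 → advance -1; mR−mL=-8/5 → turn -1·90°
n=3: pose=(7,0,E); sL=40/89, sR=8/13; mL=-192/1157, mR=-1232/1157; mL+mR=-16/13 → advance -1; mR−mL=-80/89 → turn -1·90°
n=4: pose=(6,0,S); sL=10/17, sR=2; mL=-24/17, mR=-44/17; mL+mR=-4 → advance -1; mR−mL=-20/17 → turn -1·90°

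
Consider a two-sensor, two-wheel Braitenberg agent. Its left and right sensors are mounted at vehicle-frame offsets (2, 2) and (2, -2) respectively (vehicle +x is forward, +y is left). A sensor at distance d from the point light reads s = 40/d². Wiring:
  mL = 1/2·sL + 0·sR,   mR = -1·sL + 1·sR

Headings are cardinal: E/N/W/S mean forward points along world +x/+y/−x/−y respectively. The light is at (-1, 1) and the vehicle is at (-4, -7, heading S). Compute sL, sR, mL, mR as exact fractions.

left sensor world pos  = (-2, -9); dL² = 101
right sensor world pos = (-6, -9); dR² = 125
sL = 40/101 = 40/101
sR = 40/125 = 8/25
mL = 1/2·sL + 0·sR = 20/101
mR = -1·sL + 1·sR = -192/2525

40/101 8/25 20/101 -192/2525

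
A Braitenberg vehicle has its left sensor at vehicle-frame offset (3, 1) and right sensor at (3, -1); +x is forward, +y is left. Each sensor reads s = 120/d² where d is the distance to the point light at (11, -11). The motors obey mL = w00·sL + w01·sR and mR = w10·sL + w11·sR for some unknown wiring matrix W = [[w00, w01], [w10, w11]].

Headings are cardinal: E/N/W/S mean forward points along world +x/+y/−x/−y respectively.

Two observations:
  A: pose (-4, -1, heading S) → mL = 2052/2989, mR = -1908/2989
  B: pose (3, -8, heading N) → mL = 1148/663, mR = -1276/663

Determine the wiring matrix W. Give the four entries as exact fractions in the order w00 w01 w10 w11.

1 1/2 -1/2 -1

obs A: pose=(-4,-1,S) → sL=24/49, sR=24/61, mL=2052/2989, mR=-1908/2989
obs B: pose=(3,-8,N) → sL=40/39, sR=24/17, mL=1148/663, mR=-1276/663
sensor matrix S = [[24/49, 24/61], [40/39, 24/17]]; det S = 190208/660569
solve [mL_A; mL_B] = S·[w00; w01] and [mR_A; mR_B] = S·[w10; w11]:
  w00 = 1, w01 = 1/2, w10 = -1/2, w11 = -1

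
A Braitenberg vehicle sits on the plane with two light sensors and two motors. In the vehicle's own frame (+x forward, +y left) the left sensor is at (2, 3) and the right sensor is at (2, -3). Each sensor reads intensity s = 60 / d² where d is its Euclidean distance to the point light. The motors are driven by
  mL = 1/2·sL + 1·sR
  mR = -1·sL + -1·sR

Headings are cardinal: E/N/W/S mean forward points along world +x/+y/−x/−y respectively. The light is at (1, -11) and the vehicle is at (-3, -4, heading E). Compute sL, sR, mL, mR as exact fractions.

15/26 3 171/52 -93/26

left sensor world pos  = (-1, -1); dL² = 104
right sensor world pos = (-1, -7); dR² = 20
sL = 60/104 = 15/26
sR = 60/20 = 3
mL = 1/2·sL + 1·sR = 171/52
mR = -1·sL + -1·sR = -93/26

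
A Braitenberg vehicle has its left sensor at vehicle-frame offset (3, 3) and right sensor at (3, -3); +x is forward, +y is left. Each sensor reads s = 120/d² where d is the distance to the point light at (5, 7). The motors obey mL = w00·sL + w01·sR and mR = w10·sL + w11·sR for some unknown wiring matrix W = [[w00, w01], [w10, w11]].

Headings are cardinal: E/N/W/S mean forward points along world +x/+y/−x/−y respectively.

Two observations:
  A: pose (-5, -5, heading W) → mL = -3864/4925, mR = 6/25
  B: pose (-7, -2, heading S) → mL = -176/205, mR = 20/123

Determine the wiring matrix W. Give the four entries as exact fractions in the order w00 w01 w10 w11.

-1 -1 0 1/2

obs A: pose=(-5,-5,W) → sL=60/197, sR=12/25, mL=-3864/4925, mR=6/25
obs B: pose=(-7,-2,S) → sL=8/15, sR=40/123, mL=-176/205, mR=20/123
sensor matrix S = [[60/197, 12/25], [8/15, 40/123]]; det S = -158464/1009625
solve [mL_A; mL_B] = S·[w00; w01] and [mR_A; mR_B] = S·[w10; w11]:
  w00 = -1, w01 = -1, w10 = 0, w11 = 1/2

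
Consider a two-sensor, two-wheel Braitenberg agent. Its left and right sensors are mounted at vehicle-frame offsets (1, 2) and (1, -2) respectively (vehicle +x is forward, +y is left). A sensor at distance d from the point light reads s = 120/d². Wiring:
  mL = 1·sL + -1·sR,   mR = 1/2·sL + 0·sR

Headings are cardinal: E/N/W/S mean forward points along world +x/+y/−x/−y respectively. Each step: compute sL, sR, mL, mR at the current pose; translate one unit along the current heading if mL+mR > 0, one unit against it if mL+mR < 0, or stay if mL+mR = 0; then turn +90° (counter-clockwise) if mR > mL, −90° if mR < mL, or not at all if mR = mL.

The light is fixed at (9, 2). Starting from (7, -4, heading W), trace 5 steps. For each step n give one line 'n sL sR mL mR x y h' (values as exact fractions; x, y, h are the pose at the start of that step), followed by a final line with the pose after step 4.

0 120/73 24/5 -1152/365 60/73 7 -4 W
1 12/5 60/29 48/145 6/5 8 -4 S
2 24/5 40/27 448/135 12/5 8 -5 E
3 30/17 30/17 0 15/17 9 -5 S
4 120/37 120/101 7680/3737 60/37 9 -6 E
final 10 -6 S

n=0: pose=(7,-4,W); sL=120/73, sR=24/5; mL=-1152/365, mR=60/73; mL+mR=-852/365 → advance -1; mR−mL=1452/365 → turn +1·90°
n=1: pose=(8,-4,S); sL=12/5, sR=60/29; mL=48/145, mR=6/5; mL+mR=222/145 → advance +1; mR−mL=126/145 → turn +1·90°
n=2: pose=(8,-5,E); sL=24/5, sR=40/27; mL=448/135, mR=12/5; mL+mR=772/135 → advance +1; mR−mL=-124/135 → turn -1·90°
n=3: pose=(9,-5,S); sL=30/17, sR=30/17; mL=0, mR=15/17; mL+mR=15/17 → advance +1; mR−mL=15/17 → turn +1·90°
n=4: pose=(9,-6,E); sL=120/37, sR=120/101; mL=7680/3737, mR=60/37; mL+mR=13740/3737 → advance +1; mR−mL=-1620/3737 → turn -1·90°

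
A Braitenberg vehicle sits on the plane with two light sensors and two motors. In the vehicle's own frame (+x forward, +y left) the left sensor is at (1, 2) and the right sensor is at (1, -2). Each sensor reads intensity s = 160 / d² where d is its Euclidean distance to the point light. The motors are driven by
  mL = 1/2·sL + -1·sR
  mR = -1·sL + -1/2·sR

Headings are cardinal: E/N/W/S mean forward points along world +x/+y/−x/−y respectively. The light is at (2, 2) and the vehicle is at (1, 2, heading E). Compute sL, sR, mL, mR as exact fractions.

40 40 -20 -60

left sensor world pos  = (2, 4); dL² = 4
right sensor world pos = (2, 0); dR² = 4
sL = 160/4 = 40
sR = 160/4 = 40
mL = 1/2·sL + -1·sR = -20
mR = -1·sL + -1/2·sR = -60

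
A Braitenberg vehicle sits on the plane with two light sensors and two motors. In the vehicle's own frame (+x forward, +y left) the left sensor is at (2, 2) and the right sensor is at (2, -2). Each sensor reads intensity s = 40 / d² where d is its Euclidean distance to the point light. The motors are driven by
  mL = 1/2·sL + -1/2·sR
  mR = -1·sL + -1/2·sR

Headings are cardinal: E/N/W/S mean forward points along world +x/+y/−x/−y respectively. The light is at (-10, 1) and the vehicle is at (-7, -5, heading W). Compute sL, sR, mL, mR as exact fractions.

left sensor world pos  = (-9, -7); dL² = 65
right sensor world pos = (-9, -3); dR² = 17
sL = 40/65 = 8/13
sR = 40/17 = 40/17
mL = 1/2·sL + -1/2·sR = -192/221
mR = -1·sL + -1/2·sR = -396/221

8/13 40/17 -192/221 -396/221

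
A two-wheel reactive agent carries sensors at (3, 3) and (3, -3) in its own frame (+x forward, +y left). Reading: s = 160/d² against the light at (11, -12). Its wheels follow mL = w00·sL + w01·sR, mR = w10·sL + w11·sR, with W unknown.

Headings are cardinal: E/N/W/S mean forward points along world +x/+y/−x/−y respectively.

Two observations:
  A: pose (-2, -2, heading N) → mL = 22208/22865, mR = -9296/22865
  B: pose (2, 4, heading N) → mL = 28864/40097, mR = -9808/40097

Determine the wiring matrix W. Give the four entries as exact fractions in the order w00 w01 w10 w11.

obs A: pose=(-2,-2,N) → sL=32/85, sR=160/269, mL=22208/22865, mR=-9296/22865
obs B: pose=(2,4,N) → sL=32/101, sR=160/397, mL=28864/40097, mR=-9808/40097
sensor matrix S = [[32/85, 160/269], [32/101, 160/397]]; det S = -6733824/183363581
solve [mL_A; mL_B] = S·[w00; w01] and [mR_A; mR_B] = S·[w10; w11]:
  w00 = 1, w01 = 1, w10 = 1/2, w11 = -1

1 1 1/2 -1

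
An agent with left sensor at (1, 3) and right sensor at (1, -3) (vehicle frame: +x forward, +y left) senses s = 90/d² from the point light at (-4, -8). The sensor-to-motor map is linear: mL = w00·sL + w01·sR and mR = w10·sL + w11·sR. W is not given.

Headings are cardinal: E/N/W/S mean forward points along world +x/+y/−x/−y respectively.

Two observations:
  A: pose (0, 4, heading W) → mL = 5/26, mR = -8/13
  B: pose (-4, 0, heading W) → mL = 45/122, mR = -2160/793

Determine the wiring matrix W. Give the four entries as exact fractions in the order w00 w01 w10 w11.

0 1/2 -1 1

obs A: pose=(0,4,W) → sL=1, sR=5/13, mL=5/26, mR=-8/13
obs B: pose=(-4,0,W) → sL=45/13, sR=45/61, mL=45/122, mR=-2160/793
sensor matrix S = [[1, 5/13], [45/13, 45/61]]; det S = -6120/10309
solve [mL_A; mL_B] = S·[w00; w01] and [mR_A; mR_B] = S·[w10; w11]:
  w00 = 0, w01 = 1/2, w10 = -1, w11 = 1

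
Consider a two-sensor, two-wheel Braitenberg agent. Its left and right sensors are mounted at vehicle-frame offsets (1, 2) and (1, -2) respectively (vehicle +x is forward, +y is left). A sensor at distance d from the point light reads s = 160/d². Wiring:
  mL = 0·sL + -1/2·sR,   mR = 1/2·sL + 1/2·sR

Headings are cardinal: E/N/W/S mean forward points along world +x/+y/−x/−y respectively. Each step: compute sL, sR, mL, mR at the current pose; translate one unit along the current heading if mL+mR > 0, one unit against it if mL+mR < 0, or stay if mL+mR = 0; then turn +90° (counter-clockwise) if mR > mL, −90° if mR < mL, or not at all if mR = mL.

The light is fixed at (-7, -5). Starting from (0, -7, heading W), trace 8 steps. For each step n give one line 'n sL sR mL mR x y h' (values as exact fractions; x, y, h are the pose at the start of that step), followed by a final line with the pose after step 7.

n=0: pose=(0,-7,W); sL=40/13, sR=40/9; mL=-20/9, mR=440/117; mL+mR=20/13 → advance +1; mR−mL=700/117 → turn +1·90°
n=1: pose=(-1,-7,S); sL=160/73, sR=32/5; mL=-16/5, mR=1568/365; mL+mR=80/73 → advance +1; mR−mL=2736/365 → turn +1·90°
n=2: pose=(-1,-8,E); sL=16/5, sR=80/37; mL=-40/37, mR=496/185; mL+mR=8/5 → advance +1; mR−mL=696/185 → turn +1·90°
n=3: pose=(0,-8,N); sL=160/29, sR=32/17; mL=-16/17, mR=1824/493; mL+mR=80/29 → advance +1; mR−mL=2288/493 → turn +1·90°
n=4: pose=(0,-7,W); sL=40/13, sR=40/9; mL=-20/9, mR=440/117; mL+mR=20/13 → advance +1; mR−mL=700/117 → turn +1·90°
n=5: pose=(-1,-7,S); sL=160/73, sR=32/5; mL=-16/5, mR=1568/365; mL+mR=80/73 → advance +1; mR−mL=2736/365 → turn +1·90°
n=6: pose=(-1,-8,E); sL=16/5, sR=80/37; mL=-40/37, mR=496/185; mL+mR=8/5 → advance +1; mR−mL=696/185 → turn +1·90°
n=7: pose=(0,-8,N); sL=160/29, sR=32/17; mL=-16/17, mR=1824/493; mL+mR=80/29 → advance +1; mR−mL=2288/493 → turn +1·90°

0 40/13 40/9 -20/9 440/117 0 -7 W
1 160/73 32/5 -16/5 1568/365 -1 -7 S
2 16/5 80/37 -40/37 496/185 -1 -8 E
3 160/29 32/17 -16/17 1824/493 0 -8 N
4 40/13 40/9 -20/9 440/117 0 -7 W
5 160/73 32/5 -16/5 1568/365 -1 -7 S
6 16/5 80/37 -40/37 496/185 -1 -8 E
7 160/29 32/17 -16/17 1824/493 0 -8 N
final 0 -7 W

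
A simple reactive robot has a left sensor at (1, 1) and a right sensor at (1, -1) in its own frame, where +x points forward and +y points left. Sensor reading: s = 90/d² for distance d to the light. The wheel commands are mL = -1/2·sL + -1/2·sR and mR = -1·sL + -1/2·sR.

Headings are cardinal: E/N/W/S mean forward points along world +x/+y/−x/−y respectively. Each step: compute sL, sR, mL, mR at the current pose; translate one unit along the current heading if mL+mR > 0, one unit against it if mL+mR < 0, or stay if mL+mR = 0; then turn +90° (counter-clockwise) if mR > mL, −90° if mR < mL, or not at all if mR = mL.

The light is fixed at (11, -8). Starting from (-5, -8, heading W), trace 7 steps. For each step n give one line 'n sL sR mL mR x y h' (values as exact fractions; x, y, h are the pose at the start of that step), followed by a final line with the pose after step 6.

0 9/29 9/29 -9/29 -27/58 -5 -8 W
1 90/257 90/197 -20430/50629 -29295/50629 -4 -8 N
2 45/98 9/20 -891/1960 -1341/1960 -4 -9 E
3 90/229 90/293 -23490/67097 -36675/67097 -5 -9 S
4 9/29 9/29 -9/29 -27/58 -5 -8 W
5 90/257 90/197 -20430/50629 -29295/50629 -4 -8 N
6 45/98 9/20 -891/1960 -1341/1960 -4 -9 E
final -5 -9 S

n=0: pose=(-5,-8,W); sL=9/29, sR=9/29; mL=-9/29, mR=-27/58; mL+mR=-45/58 → advance -1; mR−mL=-9/58 → turn -1·90°
n=1: pose=(-4,-8,N); sL=90/257, sR=90/197; mL=-20430/50629, mR=-29295/50629; mL+mR=-49725/50629 → advance -1; mR−mL=-45/257 → turn -1·90°
n=2: pose=(-4,-9,E); sL=45/98, sR=9/20; mL=-891/1960, mR=-1341/1960; mL+mR=-279/245 → advance -1; mR−mL=-45/196 → turn -1·90°
n=3: pose=(-5,-9,S); sL=90/229, sR=90/293; mL=-23490/67097, mR=-36675/67097; mL+mR=-60165/67097 → advance -1; mR−mL=-45/229 → turn -1·90°
n=4: pose=(-5,-8,W); sL=9/29, sR=9/29; mL=-9/29, mR=-27/58; mL+mR=-45/58 → advance -1; mR−mL=-9/58 → turn -1·90°
n=5: pose=(-4,-8,N); sL=90/257, sR=90/197; mL=-20430/50629, mR=-29295/50629; mL+mR=-49725/50629 → advance -1; mR−mL=-45/257 → turn -1·90°
n=6: pose=(-4,-9,E); sL=45/98, sR=9/20; mL=-891/1960, mR=-1341/1960; mL+mR=-279/245 → advance -1; mR−mL=-45/196 → turn -1·90°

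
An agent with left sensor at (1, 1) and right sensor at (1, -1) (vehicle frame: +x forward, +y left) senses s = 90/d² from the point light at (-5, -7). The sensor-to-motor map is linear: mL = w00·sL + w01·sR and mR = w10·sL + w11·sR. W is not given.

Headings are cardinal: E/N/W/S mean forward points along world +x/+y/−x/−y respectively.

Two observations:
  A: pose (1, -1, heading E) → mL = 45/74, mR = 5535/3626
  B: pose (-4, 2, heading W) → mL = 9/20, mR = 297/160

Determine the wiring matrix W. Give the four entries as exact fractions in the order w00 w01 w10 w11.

obs A: pose=(1,-1,E) → sL=45/49, sR=45/37, mL=45/74, mR=5535/3626
obs B: pose=(-4,2,W) → sL=45/32, sR=9/10, mL=9/20, mR=297/160
sensor matrix S = [[45/49, 45/37], [45/32, 9/10]]; det S = -51273/58016
solve [mL_A; mL_B] = S·[w00; w01] and [mR_A; mR_B] = S·[w10; w11]:
  w00 = 0, w01 = 1/2, w10 = 1, w11 = 1/2

0 1/2 1 1/2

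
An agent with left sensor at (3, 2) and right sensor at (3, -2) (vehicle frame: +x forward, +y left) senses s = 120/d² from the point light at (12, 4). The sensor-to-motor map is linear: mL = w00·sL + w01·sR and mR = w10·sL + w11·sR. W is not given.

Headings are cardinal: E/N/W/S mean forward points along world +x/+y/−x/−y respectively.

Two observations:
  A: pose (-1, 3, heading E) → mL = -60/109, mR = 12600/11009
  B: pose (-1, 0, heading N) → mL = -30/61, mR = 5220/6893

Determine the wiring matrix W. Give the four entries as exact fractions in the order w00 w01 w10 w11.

obs A: pose=(-1,3,E) → sL=120/101, sR=120/109, mL=-60/109, mR=12600/11009
obs B: pose=(-1,0,N) → sL=60/113, sR=60/61, mL=-30/61, mR=5220/6893
sensor matrix S = [[120/101, 120/109], [60/113, 60/61]]; det S = 44323200/75885037
solve [mL_A; mL_B] = S·[w00; w01] and [mR_A; mR_B] = S·[w10; w11]:
  w00 = 0, w01 = -1/2, w10 = 1/2, w11 = 1/2

0 -1/2 1/2 1/2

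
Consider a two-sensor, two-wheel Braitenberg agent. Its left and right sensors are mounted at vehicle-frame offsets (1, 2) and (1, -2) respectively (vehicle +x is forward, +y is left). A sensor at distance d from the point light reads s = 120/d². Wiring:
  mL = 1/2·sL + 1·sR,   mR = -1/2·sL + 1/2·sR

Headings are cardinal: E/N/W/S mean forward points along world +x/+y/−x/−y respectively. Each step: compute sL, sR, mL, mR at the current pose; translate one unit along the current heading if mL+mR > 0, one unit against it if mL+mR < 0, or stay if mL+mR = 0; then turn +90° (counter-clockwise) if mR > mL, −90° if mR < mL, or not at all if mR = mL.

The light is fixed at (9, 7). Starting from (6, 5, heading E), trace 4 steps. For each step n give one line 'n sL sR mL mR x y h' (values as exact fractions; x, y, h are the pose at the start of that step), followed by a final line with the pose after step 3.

0 30 6 21 -12 6 5 E
1 40/3 24/5 172/15 -64/15 7 5 S
2 60/17 12 234/17 72/17 7 4 W
3 120/29 24 756/29 288/29 6 4 N
final 6 5 E

n=0: pose=(6,5,E); sL=30, sR=6; mL=21, mR=-12; mL+mR=9 → advance +1; mR−mL=-33 → turn -1·90°
n=1: pose=(7,5,S); sL=40/3, sR=24/5; mL=172/15, mR=-64/15; mL+mR=36/5 → advance +1; mR−mL=-236/15 → turn -1·90°
n=2: pose=(7,4,W); sL=60/17, sR=12; mL=234/17, mR=72/17; mL+mR=18 → advance +1; mR−mL=-162/17 → turn -1·90°
n=3: pose=(6,4,N); sL=120/29, sR=24; mL=756/29, mR=288/29; mL+mR=36 → advance +1; mR−mL=-468/29 → turn -1·90°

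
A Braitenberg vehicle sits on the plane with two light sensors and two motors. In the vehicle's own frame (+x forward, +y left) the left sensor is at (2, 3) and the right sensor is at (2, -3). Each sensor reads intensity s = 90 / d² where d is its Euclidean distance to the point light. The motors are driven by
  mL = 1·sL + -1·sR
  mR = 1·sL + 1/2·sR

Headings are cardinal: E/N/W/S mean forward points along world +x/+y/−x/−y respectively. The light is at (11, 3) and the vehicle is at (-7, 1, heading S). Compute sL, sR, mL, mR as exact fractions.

left sensor world pos  = (-4, -1); dL² = 241
right sensor world pos = (-10, -1); dR² = 457
sL = 90/241 = 90/241
sR = 90/457 = 90/457
mL = 1·sL + -1·sR = 19440/110137
mR = 1·sL + 1/2·sR = 51975/110137

90/241 90/457 19440/110137 51975/110137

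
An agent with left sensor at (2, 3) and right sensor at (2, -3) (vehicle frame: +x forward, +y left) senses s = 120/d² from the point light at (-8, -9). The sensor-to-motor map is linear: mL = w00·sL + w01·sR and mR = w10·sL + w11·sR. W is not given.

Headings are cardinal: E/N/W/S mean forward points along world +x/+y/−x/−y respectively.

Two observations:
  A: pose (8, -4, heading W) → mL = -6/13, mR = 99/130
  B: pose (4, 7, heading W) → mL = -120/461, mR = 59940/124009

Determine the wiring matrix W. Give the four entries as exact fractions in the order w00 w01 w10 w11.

0 -1 1/2 1

obs A: pose=(8,-4,W) → sL=3/5, sR=6/13, mL=-6/13, mR=99/130
obs B: pose=(4,7,W) → sL=120/269, sR=120/461, mL=-120/461, mR=59940/124009
sensor matrix S = [[3/5, 6/13], [120/269, 120/461]]; det S = -80136/1612117
solve [mL_A; mL_B] = S·[w00; w01] and [mR_A; mR_B] = S·[w10; w11]:
  w00 = 0, w01 = -1, w10 = 1/2, w11 = 1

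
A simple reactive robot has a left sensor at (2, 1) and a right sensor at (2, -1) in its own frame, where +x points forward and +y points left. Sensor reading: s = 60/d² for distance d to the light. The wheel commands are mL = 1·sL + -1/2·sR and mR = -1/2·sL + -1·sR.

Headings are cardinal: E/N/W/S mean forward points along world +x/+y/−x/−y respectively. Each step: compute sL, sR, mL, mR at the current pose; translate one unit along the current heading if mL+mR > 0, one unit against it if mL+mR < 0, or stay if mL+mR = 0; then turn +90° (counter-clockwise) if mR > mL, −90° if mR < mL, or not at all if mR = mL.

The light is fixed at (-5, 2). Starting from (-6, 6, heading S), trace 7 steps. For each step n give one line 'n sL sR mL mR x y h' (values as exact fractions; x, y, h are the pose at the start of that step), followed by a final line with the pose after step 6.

0 15 15/2 45/4 -15 -6 6 S
1 12/5 4/3 26/15 -38/15 -6 7 W
2 6/5 6/5 3/5 -9/5 -5 7 N
3 60/29 60/13 -90/377 -2130/377 -5 6 E
4 15 15/2 45/4 -15 -6 6 S
5 12/5 4/3 26/15 -38/15 -6 7 W
6 6/5 6/5 3/5 -9/5 -5 7 N
final -5 6 E

n=0: pose=(-6,6,S); sL=15, sR=15/2; mL=45/4, mR=-15; mL+mR=-15/4 → advance -1; mR−mL=-105/4 → turn -1·90°
n=1: pose=(-6,7,W); sL=12/5, sR=4/3; mL=26/15, mR=-38/15; mL+mR=-4/5 → advance -1; mR−mL=-64/15 → turn -1·90°
n=2: pose=(-5,7,N); sL=6/5, sR=6/5; mL=3/5, mR=-9/5; mL+mR=-6/5 → advance -1; mR−mL=-12/5 → turn -1·90°
n=3: pose=(-5,6,E); sL=60/29, sR=60/13; mL=-90/377, mR=-2130/377; mL+mR=-2220/377 → advance -1; mR−mL=-2040/377 → turn -1·90°
n=4: pose=(-6,6,S); sL=15, sR=15/2; mL=45/4, mR=-15; mL+mR=-15/4 → advance -1; mR−mL=-105/4 → turn -1·90°
n=5: pose=(-6,7,W); sL=12/5, sR=4/3; mL=26/15, mR=-38/15; mL+mR=-4/5 → advance -1; mR−mL=-64/15 → turn -1·90°
n=6: pose=(-5,7,N); sL=6/5, sR=6/5; mL=3/5, mR=-9/5; mL+mR=-6/5 → advance -1; mR−mL=-12/5 → turn -1·90°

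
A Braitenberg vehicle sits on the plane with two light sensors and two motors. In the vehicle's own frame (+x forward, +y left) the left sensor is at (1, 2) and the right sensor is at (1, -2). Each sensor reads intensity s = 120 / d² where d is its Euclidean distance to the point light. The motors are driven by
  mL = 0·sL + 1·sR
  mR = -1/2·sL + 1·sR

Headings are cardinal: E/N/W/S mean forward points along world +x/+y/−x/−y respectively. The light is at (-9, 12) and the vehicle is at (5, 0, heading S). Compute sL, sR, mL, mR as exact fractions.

24/85 120/313 120/313 6444/26605

left sensor world pos  = (7, -1); dL² = 425
right sensor world pos = (3, -1); dR² = 313
sL = 120/425 = 24/85
sR = 120/313 = 120/313
mL = 0·sL + 1·sR = 120/313
mR = -1/2·sL + 1·sR = 6444/26605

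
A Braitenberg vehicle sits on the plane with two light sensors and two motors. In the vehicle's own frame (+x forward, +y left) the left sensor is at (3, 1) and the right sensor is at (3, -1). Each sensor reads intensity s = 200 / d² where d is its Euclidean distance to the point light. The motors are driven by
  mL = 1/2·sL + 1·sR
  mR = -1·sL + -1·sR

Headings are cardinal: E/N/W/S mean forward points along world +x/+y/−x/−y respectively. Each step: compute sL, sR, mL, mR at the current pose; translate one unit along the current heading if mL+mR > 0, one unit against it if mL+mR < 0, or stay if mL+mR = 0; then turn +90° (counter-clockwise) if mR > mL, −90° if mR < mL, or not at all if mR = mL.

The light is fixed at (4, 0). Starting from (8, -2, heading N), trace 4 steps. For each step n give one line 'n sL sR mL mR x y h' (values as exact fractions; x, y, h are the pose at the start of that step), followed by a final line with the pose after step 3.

n=0: pose=(8,-2,N); sL=20, sR=100/13; mL=230/13, mR=-360/13; mL+mR=-10 → advance -1; mR−mL=-590/13 → turn -1·90°
n=1: pose=(8,-3,E); sL=200/53, sR=40/13; mL=3420/689, mR=-4720/689; mL+mR=-100/53 → advance -1; mR−mL=-8140/689 → turn -1·90°
n=2: pose=(7,-3,S); sL=50/13, sR=5; mL=90/13, mR=-115/13; mL+mR=-25/13 → advance -1; mR−mL=-205/13 → turn -1·90°
n=3: pose=(7,-2,W); sL=200/9, sR=200; mL=1900/9, mR=-2000/9; mL+mR=-100/9 → advance -1; mR−mL=-1300/3 → turn -1·90°

0 20 100/13 230/13 -360/13 8 -2 N
1 200/53 40/13 3420/689 -4720/689 8 -3 E
2 50/13 5 90/13 -115/13 7 -3 S
3 200/9 200 1900/9 -2000/9 7 -2 W
final 8 -2 N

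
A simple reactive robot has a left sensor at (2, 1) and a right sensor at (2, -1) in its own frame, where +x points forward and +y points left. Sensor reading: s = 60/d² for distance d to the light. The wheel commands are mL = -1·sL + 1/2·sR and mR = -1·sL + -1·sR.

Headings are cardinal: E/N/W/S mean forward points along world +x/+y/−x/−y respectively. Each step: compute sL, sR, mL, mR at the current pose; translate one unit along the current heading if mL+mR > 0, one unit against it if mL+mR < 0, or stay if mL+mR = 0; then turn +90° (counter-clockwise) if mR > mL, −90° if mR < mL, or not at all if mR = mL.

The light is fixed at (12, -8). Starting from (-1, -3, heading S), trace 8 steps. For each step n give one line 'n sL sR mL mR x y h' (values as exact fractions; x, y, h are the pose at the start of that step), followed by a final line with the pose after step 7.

0 20/51 12/41 -514/2091 -1432/2091 -1 -3 S
1 6/25 30/137 -447/3425 -1572/3425 -1 -2 W
2 60/233 12/37 -822/8621 -5016/8621 0 -2 N
3 15/34 15/29 -90/493 -945/986 0 -3 E
4 20/51 12/41 -514/2091 -1432/2091 -1 -3 S
5 6/25 30/137 -447/3425 -1572/3425 -1 -2 W
6 60/233 12/37 -822/8621 -5016/8621 0 -2 N
7 15/34 15/29 -90/493 -945/986 0 -3 E
final -1 -3 S

n=0: pose=(-1,-3,S); sL=20/51, sR=12/41; mL=-514/2091, mR=-1432/2091; mL+mR=-1946/2091 → advance -1; mR−mL=-18/41 → turn -1·90°
n=1: pose=(-1,-2,W); sL=6/25, sR=30/137; mL=-447/3425, mR=-1572/3425; mL+mR=-2019/3425 → advance -1; mR−mL=-45/137 → turn -1·90°
n=2: pose=(0,-2,N); sL=60/233, sR=12/37; mL=-822/8621, mR=-5016/8621; mL+mR=-5838/8621 → advance -1; mR−mL=-18/37 → turn -1·90°
n=3: pose=(0,-3,E); sL=15/34, sR=15/29; mL=-90/493, mR=-945/986; mL+mR=-1125/986 → advance -1; mR−mL=-45/58 → turn -1·90°
n=4: pose=(-1,-3,S); sL=20/51, sR=12/41; mL=-514/2091, mR=-1432/2091; mL+mR=-1946/2091 → advance -1; mR−mL=-18/41 → turn -1·90°
n=5: pose=(-1,-2,W); sL=6/25, sR=30/137; mL=-447/3425, mR=-1572/3425; mL+mR=-2019/3425 → advance -1; mR−mL=-45/137 → turn -1·90°
n=6: pose=(0,-2,N); sL=60/233, sR=12/37; mL=-822/8621, mR=-5016/8621; mL+mR=-5838/8621 → advance -1; mR−mL=-18/37 → turn -1·90°
n=7: pose=(0,-3,E); sL=15/34, sR=15/29; mL=-90/493, mR=-945/986; mL+mR=-1125/986 → advance -1; mR−mL=-45/58 → turn -1·90°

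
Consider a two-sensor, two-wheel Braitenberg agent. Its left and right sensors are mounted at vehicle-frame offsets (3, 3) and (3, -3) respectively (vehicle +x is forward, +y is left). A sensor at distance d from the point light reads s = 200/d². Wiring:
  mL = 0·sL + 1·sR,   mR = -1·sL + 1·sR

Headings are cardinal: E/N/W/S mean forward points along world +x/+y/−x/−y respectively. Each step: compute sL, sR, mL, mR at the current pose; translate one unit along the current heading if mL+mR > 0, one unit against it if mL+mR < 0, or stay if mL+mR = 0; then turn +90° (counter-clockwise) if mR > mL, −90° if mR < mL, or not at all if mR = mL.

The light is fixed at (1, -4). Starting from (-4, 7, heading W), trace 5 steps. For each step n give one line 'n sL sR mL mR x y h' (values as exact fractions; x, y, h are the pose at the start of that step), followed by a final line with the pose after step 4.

n=0: pose=(-4,7,W); sL=25/16, sR=10/13; mL=10/13, mR=-165/208; mL+mR=-5/208 → advance -1; mR−mL=-25/16 → turn -1·90°
n=1: pose=(-3,7,N); sL=40/49, sR=200/197; mL=200/197, mR=1920/9653; mL+mR=11720/9653 → advance +1; mR−mL=-40/49 → turn -1·90°
n=2: pose=(-3,8,E); sL=100/113, sR=100/41; mL=100/41, mR=7200/4633; mL+mR=18500/4633 → advance +1; mR−mL=-100/113 → turn -1·90°
n=3: pose=(-2,8,S); sL=200/81, sR=200/117; mL=200/117, mR=-800/1053; mL+mR=1000/1053 → advance +1; mR−mL=-200/81 → turn -1·90°
n=4: pose=(-2,7,W); sL=2, sR=25/29; mL=25/29, mR=-33/29; mL+mR=-8/29 → advance -1; mR−mL=-2 → turn -1·90°

0 25/16 10/13 10/13 -165/208 -4 7 W
1 40/49 200/197 200/197 1920/9653 -3 7 N
2 100/113 100/41 100/41 7200/4633 -3 8 E
3 200/81 200/117 200/117 -800/1053 -2 8 S
4 2 25/29 25/29 -33/29 -2 7 W
final -1 7 N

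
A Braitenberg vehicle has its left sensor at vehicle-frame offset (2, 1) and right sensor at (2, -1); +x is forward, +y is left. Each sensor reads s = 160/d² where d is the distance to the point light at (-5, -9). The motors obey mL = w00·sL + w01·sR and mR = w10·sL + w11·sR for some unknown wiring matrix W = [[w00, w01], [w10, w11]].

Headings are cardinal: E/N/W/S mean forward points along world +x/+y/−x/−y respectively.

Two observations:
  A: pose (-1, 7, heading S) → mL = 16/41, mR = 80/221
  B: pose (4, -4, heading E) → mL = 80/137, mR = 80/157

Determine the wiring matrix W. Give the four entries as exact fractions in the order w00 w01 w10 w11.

0 1/2 1/2 0

obs A: pose=(-1,7,S) → sL=160/221, sR=32/41, mL=16/41, mR=80/221
obs B: pose=(4,-4,E) → sL=160/157, sR=160/137, mL=80/137, mR=80/157
sensor matrix S = [[160/221, 32/41], [160/157, 160/137]]; det S = 9768960/194893049
solve [mL_A; mL_B] = S·[w00; w01] and [mR_A; mR_B] = S·[w10; w11]:
  w00 = 0, w01 = 1/2, w10 = 1/2, w11 = 0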